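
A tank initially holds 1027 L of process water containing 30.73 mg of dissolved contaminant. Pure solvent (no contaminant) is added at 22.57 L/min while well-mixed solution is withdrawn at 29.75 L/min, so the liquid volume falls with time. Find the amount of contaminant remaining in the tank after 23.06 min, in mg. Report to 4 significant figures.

14.83 mg

Total volume: dV/dt = Q_in − Q_out = -7.18000 L/min, so V(t) = 1027 − 7.18000 t and V(23.06) = 861.429 L.
No contaminant enters, so dm/dt = −Q_out · (m/V).
Separate: dm/m = −Q_out dt/V(t) ⇒ ln(m/m₀) = −(Q_out/(Q_in−Q_out)) ln(V/V₀).
m = m₀ (V₀/V)^(Q_out/(Q_in−Q_out)) = 30.73 × (1027/861.429)^(-4.14345) = 14.8322 mg.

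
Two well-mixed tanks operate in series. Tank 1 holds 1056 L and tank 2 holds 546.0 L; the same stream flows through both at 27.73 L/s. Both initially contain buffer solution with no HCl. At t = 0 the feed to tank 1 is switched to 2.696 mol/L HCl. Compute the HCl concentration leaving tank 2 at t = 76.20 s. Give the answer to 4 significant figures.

2.001 mol/L

Each tank obeys Vᵢ dCᵢ/dt = Q(Cᵢ₋₁ − Cᵢ), so τᵢ = Vᵢ/Q.
τ₁ = 1056/27.73 = 38.0815 s; τ₂ = 546.0/27.73 = 19.6899 s.
Solving the cascade with C₁(0)=C₂(0)=0 gives C₂(t) = C_in[1 − (τ₁ e^(−t/τ₁) − τ₂ e^(−t/τ₂))/(τ₁ − τ₂)].
At t = 76.20: e^(−t/τ₁) = 0.135204, e^(−t/τ₂) = 0.0208581.
C₂ = 2.696·[1 − (38.0815·0.135204 − 19.6899·0.0208581)/(18.3916)] = 2.696·0.742379 = 2.00145 mol/L.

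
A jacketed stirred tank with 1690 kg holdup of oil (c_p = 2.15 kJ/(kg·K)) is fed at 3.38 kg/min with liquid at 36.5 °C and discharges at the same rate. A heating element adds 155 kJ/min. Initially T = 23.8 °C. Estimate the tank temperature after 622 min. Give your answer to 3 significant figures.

M c_p dT/dt = ṁ c_p (T_in − T) + Q̇.
τ = M/ṁ = 500.00 min; T_ss = T_in + Q̇/(ṁ c_p) = 36.5 + 155/(3.38·2.15) = 57.829 °C.
Integrating: T(t) = T_ss + (T₀ − T_ss) e^(−t/τ).
T(622) = 57.829 + (-34.029)·e^(−622/500.00) = 57.829 + (-34.029)·0.28823 = 48.021 °C.

48.0 °C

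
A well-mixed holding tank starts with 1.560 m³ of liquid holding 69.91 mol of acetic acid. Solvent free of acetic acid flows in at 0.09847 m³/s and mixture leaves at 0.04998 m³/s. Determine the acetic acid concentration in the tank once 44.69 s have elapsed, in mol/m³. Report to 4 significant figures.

Total volume: dV/dt = Q_in − Q_out = 0.0484900 m³/s, so V(t) = 1.560 + 0.0484900 t and V(44.69) = 3.72702 m³.
Species balance (pure solvent in): dm/dt = −Q_out · m/V(t).
Separate: dm/m = −Q_out dt/V(t) ⇒ ln(m/m₀) = −(Q_out/(Q_in−Q_out)) ln(V/V₀).
m = m₀ (V₀/V)^(Q_out/(Q_in−Q_out)) = 69.91 × (1.560/3.72702)^(1.03073) = 28.4892 mol.
C = m/V = 28.4892/3.72702 = 7.64396 mol/m³.

7.644 mol/m³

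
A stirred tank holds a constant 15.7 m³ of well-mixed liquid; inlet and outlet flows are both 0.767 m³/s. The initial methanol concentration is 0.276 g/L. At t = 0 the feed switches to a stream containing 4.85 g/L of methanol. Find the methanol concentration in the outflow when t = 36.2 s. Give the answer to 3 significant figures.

Mass balance on the solute (V constant): V dC/dt = Q(C_in − C).
So dC/dt = (C_in − C)/τ with τ = V/Q = 15.7/0.767 = 20.469 s.
C approaches C_in exponentially: C(t) = C_in + (C₀ − C_in) e^(−t/τ).
C(36.2) = 4.85 + (0.276 − 4.85)·e^(−36.2/20.469) = 4.85 + (-4.5740)·0.17059 = 4.0697 g/L.

4.07 g/L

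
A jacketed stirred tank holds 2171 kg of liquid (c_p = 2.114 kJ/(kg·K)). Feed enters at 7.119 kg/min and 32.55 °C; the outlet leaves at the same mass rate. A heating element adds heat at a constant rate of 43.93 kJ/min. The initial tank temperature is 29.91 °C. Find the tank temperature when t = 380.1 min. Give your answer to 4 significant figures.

33.87 °C

Heat balance on the well-mixed liquid: M c_p dT/dt = ṁ c_p (T_in − T) + 43.93.
τ = M/ṁ = 304.959 min; T_ss = T_in + Q̇/(ṁ c_p) = 32.55 + 43.93/(7.119·2.114) = 35.4690 °C.
This is linear first-order; T(t) = T_ss + (T₀ − T_ss) e^(−t/τ).
T(380.1) = 35.4690 + (-5.55902)·e^(−380.1/304.959) = 35.4690 + (-5.55902)·0.287538 = 33.8706 °C.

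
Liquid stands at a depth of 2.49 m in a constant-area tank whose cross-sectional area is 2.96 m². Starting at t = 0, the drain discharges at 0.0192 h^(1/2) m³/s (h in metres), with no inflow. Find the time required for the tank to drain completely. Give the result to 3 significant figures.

Volume balance on the tank: A dh/dt = −0.0192 √h.
Separate and integrate: 2(√h − √h₀) = −(0.0192/A) t.
Tank is empty when √h = 0: t_empty = 2A√h₀/0.0192.
t_empty = 2·2.96·√2.49/0.0192 = 5.9200·1.5780/0.0192 = 486.54 s.

487 s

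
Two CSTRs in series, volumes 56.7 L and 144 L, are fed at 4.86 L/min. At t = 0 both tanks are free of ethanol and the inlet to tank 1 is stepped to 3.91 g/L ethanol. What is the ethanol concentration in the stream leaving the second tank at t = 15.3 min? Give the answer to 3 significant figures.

0.746 g/L

Species balance on tank i: dCᵢ/dt = (Cᵢ₋₁ − Cᵢ)/τᵢ with τᵢ = Vᵢ/Q.
τ₁ = 56.7/4.86 = 11.667 min; τ₂ = 144/4.86 = 29.630 min.
Tank 1: C₁ = C_in(1 − e^(−t/τ₁)). Tank 2 (τ₁ ≠ τ₂): C₂ = C_in[1 − (τ₁ e^(−t/τ₁) − τ₂ e^(−t/τ₂))/(τ₁ − τ₂)].
At t = 15.3: e^(−t/τ₁) = 0.26943, e^(−t/τ₂) = 0.59668.
C₂ = 3.91·[1 − (11.667·0.26943 − 29.630·0.59668)/(-17.963)] = 3.91·0.19078 = 0.74595 g/L.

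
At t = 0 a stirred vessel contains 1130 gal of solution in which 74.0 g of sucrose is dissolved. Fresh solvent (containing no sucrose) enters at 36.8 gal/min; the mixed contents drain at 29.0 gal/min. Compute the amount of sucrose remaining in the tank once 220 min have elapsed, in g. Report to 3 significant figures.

2.39 g

Total volume: dV/dt = Q_in − Q_out = 7.8000 gal/min, so V(t) = 1130 + 7.8000 t and V(220) = 2846.0 gal.
Solute balance: dm/dt = 0 − Q_out C = −Q_out m/V(t).
Separate: dm/m = −Q_out dt/V(t) ⇒ ln(m/m₀) = −(Q_out/(Q_in−Q_out)) ln(V/V₀).
m = m₀ (V₀/V)^(Q_out/(Q_in−Q_out)) = 74.0 × (1130/2846.0)^(3.7179) = 2.3865 g.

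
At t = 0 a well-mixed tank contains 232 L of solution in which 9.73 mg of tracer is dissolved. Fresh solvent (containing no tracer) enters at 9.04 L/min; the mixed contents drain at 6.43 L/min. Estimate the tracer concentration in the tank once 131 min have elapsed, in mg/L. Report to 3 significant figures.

Let m(t) be the amount of tracer. Volume: V(t) = V₀ + (Q_in − Q_out) t = 232 + 2.6100 t; V(131) = 573.91 L.
No tracer enters, so dm/dt = −Q_out · (m/V).
dm/m = −Q_out dt/(V₀ + 2.6100 t); integrating gives ln(m/m₀) = −(Q_out/(Q_in−Q_out)) ln(V/V₀).
m = m₀ (V₀/V)^(Q_out/(Q_in−Q_out)) = 9.73 × (232/573.91)^(2.4636) = 1.0448 mg.
C = m/V = 1.0448/573.91 = 0.0018205 mg/L.

0.00182 mg/L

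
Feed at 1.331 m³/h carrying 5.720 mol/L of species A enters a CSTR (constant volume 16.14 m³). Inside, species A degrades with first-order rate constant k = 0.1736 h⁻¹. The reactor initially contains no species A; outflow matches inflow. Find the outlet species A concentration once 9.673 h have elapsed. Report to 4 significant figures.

Accumulation = in − out − consumed: V dC/dt = Q C_in − Q C − k V C.
This is linear with rate a = Q/V + k = 0.256066 h⁻¹.
C_ss = Q C_in/(Q + kV) = 1.84212 mol/L; C(t) = C_ss + (C₀ − C_ss) e^(−a t).
C(9.673) = 1.84212 + (-1.84212)·e^(−0.256066·9.673) = 1.84212 + (-1.84212)·0.0840011 = 1.68738 mol/L.

1.687 mol/L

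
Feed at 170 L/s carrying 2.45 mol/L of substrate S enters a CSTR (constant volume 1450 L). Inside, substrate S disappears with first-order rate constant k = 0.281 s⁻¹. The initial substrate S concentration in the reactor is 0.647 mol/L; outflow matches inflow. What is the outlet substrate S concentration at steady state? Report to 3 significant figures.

0.721 mol/L

Species balance: V dC/dt = Q C_in − Q C − k V C.
At steady state: 0 = Q C_in − (Q + kV) C_ss, so C_ss = Q C_in/(Q + kV).
C_ss = 170·2.45/(170 + 0.281·1450) = 416.50/577.45 = 0.72127 mol/L.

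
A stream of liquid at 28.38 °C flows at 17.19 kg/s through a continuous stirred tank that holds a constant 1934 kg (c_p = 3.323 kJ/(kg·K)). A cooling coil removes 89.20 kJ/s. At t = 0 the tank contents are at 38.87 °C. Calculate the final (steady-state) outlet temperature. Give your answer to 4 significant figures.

26.82 °C

M c_p dT/dt = ṁ c_p (T_in − T) − Q̇.
At steady state dT/dt = 0 ⇒ T_ss = T_in − Q̇/(ṁ c_p) = 28.38 − 89.20/(17.19·3.323) = 26.8184 °C.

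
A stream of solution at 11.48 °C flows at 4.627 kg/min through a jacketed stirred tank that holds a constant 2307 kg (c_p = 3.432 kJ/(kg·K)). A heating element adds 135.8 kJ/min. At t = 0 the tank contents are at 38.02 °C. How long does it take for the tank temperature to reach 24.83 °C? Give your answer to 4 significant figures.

658.9 min

M c_p dT/dt = ṁ c_p (T_in − T) + Q̇.
τ = M/ṁ = 498.595 min; T_ss = T_in + Q̇/(ṁ c_p) = 20.0317 °C.
T(t) = T_ss + (T₀ − T_ss) e^(−t/τ). Set T = 24.83:
e^(−t/τ) = (24.83 − 20.0317)/(38.02 − 20.0317) = 0.266745
t = −498.595 · ln(0.266745) = 658.874 min.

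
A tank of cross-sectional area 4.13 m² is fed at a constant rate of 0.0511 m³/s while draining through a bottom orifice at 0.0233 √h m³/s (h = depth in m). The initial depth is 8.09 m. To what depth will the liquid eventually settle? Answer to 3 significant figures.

A dh/dt = Q_in − 0.0233 √h. Steady state requires inflow = outflow:
Q_in = 0.0233 √h_ss ⇒ √h_ss = 0.0511/0.0233 = 2.1931.
h_ss = 2.1931² = 4.8098 m. (Since h₀ = 8.09 m > h_ss, the level will fall toward this value.)

4.81 m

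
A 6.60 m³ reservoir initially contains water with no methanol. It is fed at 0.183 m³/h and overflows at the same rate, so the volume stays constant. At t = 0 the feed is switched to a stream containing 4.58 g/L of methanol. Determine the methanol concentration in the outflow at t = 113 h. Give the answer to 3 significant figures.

4.38 g/L

Unsteady species balance (constant V, well mixed): V dC/dt = Q(C_in − C).
So dC/dt = (C_in − C)/τ with τ = V/Q = 6.60/0.183 = 36.066 h.
C approaches C_in exponentially: C(t) = C_in + (C₀ − C_in) e^(−t/τ).
C(113) = 4.58 + (0 − 4.58)·e^(−113/36.066) = 4.58 + (-4.5800)·0.043579 = 4.3804 g/L.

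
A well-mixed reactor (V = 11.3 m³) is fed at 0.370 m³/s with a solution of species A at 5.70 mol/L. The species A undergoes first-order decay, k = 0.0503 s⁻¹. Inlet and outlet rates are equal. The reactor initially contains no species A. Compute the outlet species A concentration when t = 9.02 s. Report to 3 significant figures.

1.18 mol/L

Species balance: V dC/dt = Q C_in − Q C − k V C.
dC/dt = (Q/V) C_in − (Q/V + k) C; effective rate a = Q/V + k = 0.032743 + 0.0503 = 0.083043 s⁻¹.
C_ss = Q C_in/(Q + kV) = 2.2475 mol/L; C(t) = C_ss + (C₀ − C_ss) e^(−a t).
C(9.02) = 2.2475 + (-2.2475)·e^(−0.083043·9.02) = 2.2475 + (-2.2475)·0.47281 = 1.1848 mol/L.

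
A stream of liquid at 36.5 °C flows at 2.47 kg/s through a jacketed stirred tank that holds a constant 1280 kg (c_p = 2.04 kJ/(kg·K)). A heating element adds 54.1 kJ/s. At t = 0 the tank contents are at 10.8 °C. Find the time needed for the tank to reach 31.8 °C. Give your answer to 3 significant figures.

445 s

M c_p dT/dt = ṁ c_p (T_in − T) + Q̇.
τ = M/ṁ = 518.22 s; T_ss = T_in + Q̇/(ṁ c_p) = 47.237 °C.
T(t) = T_ss + (T₀ − T_ss) e^(−t/τ). Set T = 31.8:
e^(−t/τ) = (31.8 − 47.237)/(10.8 − 47.237) = 0.42366
t = −518.22 · ln(0.42366) = 445.06 s.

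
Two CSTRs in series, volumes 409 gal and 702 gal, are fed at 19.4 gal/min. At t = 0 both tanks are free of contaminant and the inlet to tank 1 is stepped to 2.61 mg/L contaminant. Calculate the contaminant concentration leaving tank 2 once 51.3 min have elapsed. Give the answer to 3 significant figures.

1.41 mg/L

Species balance on tank i: dCᵢ/dt = (Cᵢ₋₁ − Cᵢ)/τᵢ with τᵢ = Vᵢ/Q.
τ₁ = 409/19.4 = 21.082 min; τ₂ = 702/19.4 = 36.186 min.
Solving the cascade with C₁(0)=C₂(0)=0 gives C₂(t) = C_in[1 − (τ₁ e^(−t/τ₁) − τ₂ e^(−t/τ₂))/(τ₁ − τ₂)].
At t = 51.3: e^(−t/τ₁) = 0.087747, e^(−t/τ₂) = 0.24227.
C₂ = 2.61·[1 − (21.082·0.087747 − 36.186·0.24227)/(-15.103)] = 2.61·0.54202 = 1.4147 mg/L.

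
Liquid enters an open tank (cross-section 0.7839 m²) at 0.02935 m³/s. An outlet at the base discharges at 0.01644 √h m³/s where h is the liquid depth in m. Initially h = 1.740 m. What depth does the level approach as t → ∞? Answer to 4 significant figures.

Unsteady balance on liquid volume: A dh/dt = Q_in − 0.01644 √h. At steady state dh/dt = 0:
Q_in = 0.01644 √h_ss ⇒ √h_ss = 0.02935/0.01644 = 1.78528.
h_ss = 1.78528² = 3.18722 m. (Since h₀ = 1.740 m < h_ss, the level will rise toward this value.)

3.187 m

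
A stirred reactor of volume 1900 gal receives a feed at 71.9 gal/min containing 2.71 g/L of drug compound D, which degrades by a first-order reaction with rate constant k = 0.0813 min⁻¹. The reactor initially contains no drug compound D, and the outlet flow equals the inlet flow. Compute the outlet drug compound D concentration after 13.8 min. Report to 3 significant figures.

0.694 g/L

Accumulation = in − out − consumed: V dC/dt = Q C_in − Q C − k V C.
dC/dt = (Q/V) C_in − (Q/V + k) C; effective rate a = Q/V + k = 0.037842 + 0.0813 = 0.11914 min⁻¹.
C_ss = Q C_in/(Q + kV) = 0.86075 g/L; C(t) = C_ss + (C₀ − C_ss) e^(−a t).
C(13.8) = 0.86075 + (-0.86075)·e^(−0.11914·13.8) = 0.86075 + (-0.86075)·0.19317 = 0.69448 g/L.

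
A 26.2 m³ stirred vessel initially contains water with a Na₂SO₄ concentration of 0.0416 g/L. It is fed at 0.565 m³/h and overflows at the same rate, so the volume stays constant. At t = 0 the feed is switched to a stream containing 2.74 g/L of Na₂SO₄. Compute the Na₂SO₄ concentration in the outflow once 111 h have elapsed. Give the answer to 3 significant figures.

Unsteady species balance (constant V, well mixed): V dC/dt = Q(C_in − C).
So dC/dt = (C_in − C)/τ with τ = V/Q = 26.2/0.565 = 46.372 h.
C approaches C_in exponentially: C(t) = C_in + (C₀ − C_in) e^(−t/τ).
C(111) = 2.74 + (0.0416 − 2.74)·e^(−111/46.372) = 2.74 + (-2.6984)·0.091291 = 2.4937 g/L.

2.49 g/L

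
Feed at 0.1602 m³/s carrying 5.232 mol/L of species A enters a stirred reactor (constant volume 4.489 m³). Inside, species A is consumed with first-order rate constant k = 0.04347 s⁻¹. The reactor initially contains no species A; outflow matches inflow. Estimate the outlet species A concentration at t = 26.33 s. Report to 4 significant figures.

Species balance: V dC/dt = Q C_in − Q C − k V C.
dC/dt = (Q/V) C_in − (Q/V + k) C; effective rate a = Q/V + k = 0.0356872 + 0.04347 = 0.0791572 s⁻¹.
C_ss = Q C_in/(Q + kV) = 2.35879 mol/L; C(t) = C_ss + (C₀ − C_ss) e^(−a t).
C(26.33) = 2.35879 + (-2.35879)·e^(−0.0791572·26.33) = 2.35879 + (-2.35879)·0.124405 = 2.06535 mol/L.

2.065 mol/L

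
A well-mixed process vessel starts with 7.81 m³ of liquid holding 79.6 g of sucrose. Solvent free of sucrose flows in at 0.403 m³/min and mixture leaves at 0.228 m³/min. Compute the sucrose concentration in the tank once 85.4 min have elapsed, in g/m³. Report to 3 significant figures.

Let m(t) be the amount of sucrose. Volume: V(t) = V₀ + (Q_in − Q_out) t = 7.81 + 0.17500 t; V(85.4) = 22.755 m³.
No sucrose enters, so dm/dt = −Q_out · (m/V).
Separate: dm/m = −Q_out dt/V(t) ⇒ ln(m/m₀) = −(Q_out/(Q_in−Q_out)) ln(V/V₀).
m = m₀ (V₀/V)^(Q_out/(Q_in−Q_out)) = 79.6 × (7.81/22.755)^(1.3029) = 19.762 g.
C = m/V = 19.762/22.755 = 0.86847 g/m³.

0.868 g/m³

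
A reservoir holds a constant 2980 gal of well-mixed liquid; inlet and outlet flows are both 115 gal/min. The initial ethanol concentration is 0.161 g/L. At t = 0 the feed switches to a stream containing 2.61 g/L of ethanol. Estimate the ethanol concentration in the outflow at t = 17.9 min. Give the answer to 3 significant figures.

1.38 g/L

Accumulation = in − out for the solute gives V dC/dt = Q(C_in − C).
So dC/dt = (C_in − C)/τ with τ = V/Q = 2980/115 = 25.913 min.
This is linear first-order; C(t) = C_in + (C₀ − C_in) e^(−t/τ).
C(17.9) = 2.61 + (0.161 − 2.61)·e^(−17.9/25.913) = 2.61 + (-2.4490)·0.50119 = 1.3826 g/L.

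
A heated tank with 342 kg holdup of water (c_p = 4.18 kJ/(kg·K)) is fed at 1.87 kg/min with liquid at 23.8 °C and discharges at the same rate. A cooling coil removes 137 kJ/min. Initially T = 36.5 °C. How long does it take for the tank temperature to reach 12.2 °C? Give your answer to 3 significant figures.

298 min

M c_p dT/dt = ṁ c_p (T_in − T) − Q̇.
τ = M/ṁ = 182.89 min; T_ss = T_in − Q̇/(ṁ c_p) = 6.2732 °C.
T(t) = T_ss + (T₀ − T_ss) e^(−t/τ). Set T = 12.2:
e^(−t/τ) = (12.2 − 6.2732)/(36.5 − 6.2732) = 0.19608
t = −182.89 · ln(0.19608) = 297.97 min.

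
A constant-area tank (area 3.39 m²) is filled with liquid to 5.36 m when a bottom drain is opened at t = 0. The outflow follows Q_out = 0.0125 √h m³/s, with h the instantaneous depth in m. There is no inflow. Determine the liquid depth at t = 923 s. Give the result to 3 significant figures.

With no inflow, A dh/dt = −0.0125 √h.
∫ h^(−1/2) dh = −(0.0125/A) ∫ dt, giving 2√h = 2√h₀ − (0.0125/A) t.
√h = √5.36 − 0.0125·923/(2·3.39) = 2.3152 − 1.7017 = 0.61347.
h = 0.61347² = 0.37635 m.

0.376 m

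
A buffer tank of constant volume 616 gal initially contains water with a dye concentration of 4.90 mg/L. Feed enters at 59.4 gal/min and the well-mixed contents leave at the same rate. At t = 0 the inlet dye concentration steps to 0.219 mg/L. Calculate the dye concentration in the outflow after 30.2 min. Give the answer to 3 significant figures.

Unsteady species balance (constant V, well mixed): V dC/dt = Q(C_in − C).
So dC/dt = (C_in − C)/τ with τ = V/Q = 616/59.4 = 10.370 min.
This is linear first-order; C(t) = C_in + (C₀ − C_in) e^(−t/τ).
C(30.2) = 0.219 + (4.90 − 0.219)·e^(−30.2/10.370) = 0.219 + (4.6810)·0.054359 = 0.47346 mg/L.

0.473 mg/L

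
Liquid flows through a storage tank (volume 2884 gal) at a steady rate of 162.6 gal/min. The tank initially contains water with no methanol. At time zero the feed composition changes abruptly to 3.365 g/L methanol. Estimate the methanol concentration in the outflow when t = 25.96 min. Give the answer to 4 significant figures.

2.586 g/L

Accumulation = in − out for the solute gives V dC/dt = Q(C_in − C).
Rewrite as dC/dt + C/τ = C_in/τ, τ = V/Q = 17.7368 min.
C approaches C_in exponentially: C(t) = C_in + (C₀ − C_in) e^(−t/τ).
C(25.96) = 3.365 + (0 − 3.365)·e^(−25.96/17.7368) = 3.365 + (-3.36500)·0.231396 = 2.58635 g/L.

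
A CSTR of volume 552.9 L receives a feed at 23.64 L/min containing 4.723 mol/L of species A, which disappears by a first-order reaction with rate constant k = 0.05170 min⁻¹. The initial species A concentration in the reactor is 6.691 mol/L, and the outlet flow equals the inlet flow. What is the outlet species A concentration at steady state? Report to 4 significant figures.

2.138 mol/L

Species balance: V dC/dt = Q C_in − Q C − k V C.
At steady state: 0 = Q C_in − (Q + kV) C_ss, so C_ss = Q C_in/(Q + kV).
C_ss = 23.64·4.723/(23.64 + 0.05170·552.9) = 111.652/52.2249 = 2.13790 mol/L.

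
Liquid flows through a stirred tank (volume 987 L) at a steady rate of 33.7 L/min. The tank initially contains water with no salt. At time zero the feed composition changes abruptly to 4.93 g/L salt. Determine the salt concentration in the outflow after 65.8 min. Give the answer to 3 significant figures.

4.41 g/L

Unsteady species balance (constant V, well mixed): V dC/dt = Q(C_in − C).
Rewrite as dC/dt + C/τ = C_in/τ, τ = V/Q = 29.288 min.
Solution: C(t) = C_in + (C₀ − C_in) e^(−t/τ).
C(65.8) = 4.93 + (0 − 4.93)·e^(−65.8/29.288) = 4.93 + (-4.9300)·0.10575 = 4.4086 g/L.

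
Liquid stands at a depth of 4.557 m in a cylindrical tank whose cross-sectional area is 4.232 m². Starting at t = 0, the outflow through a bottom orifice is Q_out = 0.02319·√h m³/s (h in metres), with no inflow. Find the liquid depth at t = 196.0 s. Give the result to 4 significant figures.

2.553 m

A dh/dt = −Q_out = −0.02319 √h.
Separate and integrate: 2(√h − √h₀) = −(0.02319/A) t.
√h = √4.557 − 0.02319·196.0/(2·4.232) = 2.13471 − 0.537009 = 1.59770.
h = 1.59770² = 2.55266 m.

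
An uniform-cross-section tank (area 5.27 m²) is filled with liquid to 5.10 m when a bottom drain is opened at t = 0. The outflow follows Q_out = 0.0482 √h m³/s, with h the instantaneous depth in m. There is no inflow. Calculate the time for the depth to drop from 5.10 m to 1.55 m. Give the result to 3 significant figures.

222 s

Mass balance (ρ constant): A dh/dt = −0.0482 √h.
∫ h^(−1/2) dh = −(0.0482/A) ∫ dt, giving 2√h = 2√h₀ − (0.0482/A) t.
t = 2A(√h₀ − √h)/0.0482 = 2·5.27·(√5.10 − √1.55)/0.0482
  = 10.540 × (2.2583 − 1.2450) / 0.0482 = 221.59 s.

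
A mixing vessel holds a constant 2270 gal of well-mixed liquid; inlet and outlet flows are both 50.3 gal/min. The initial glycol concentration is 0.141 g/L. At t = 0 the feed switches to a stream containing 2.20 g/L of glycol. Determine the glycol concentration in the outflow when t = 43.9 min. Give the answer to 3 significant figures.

1.42 g/L

Mass balance on the solute (V constant): V dC/dt = Q(C_in − C).
So dC/dt = (C_in − C)/τ with τ = V/Q = 2270/50.3 = 45.129 min.
This is linear first-order; C(t) = C_in + (C₀ − C_in) e^(−t/τ).
C(43.9) = 2.20 + (0.141 − 2.20)·e^(−43.9/45.129) = 2.20 + (-2.0590)·0.37804 = 1.4216 g/L.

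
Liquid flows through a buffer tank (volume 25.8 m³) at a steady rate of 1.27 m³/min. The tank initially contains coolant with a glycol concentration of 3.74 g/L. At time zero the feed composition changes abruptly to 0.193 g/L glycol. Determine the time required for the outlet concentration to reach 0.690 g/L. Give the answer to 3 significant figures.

39.9 min

Species balance: V dC/dt = Q(C_in − C) ⇒ τ = V/Q = 20.315 min.
C(t) = C_in + (C₀ − C_in) e^(−t/τ). Set C = 0.690 and solve for t:
e^(−t/τ) = (C − C_in)/(C₀ − C_in) = (0.690 − 0.193)/(3.74 − 0.193) = 0.14012
t = −τ ln(…) = 20.315 × 1.9653 = 39.924 min.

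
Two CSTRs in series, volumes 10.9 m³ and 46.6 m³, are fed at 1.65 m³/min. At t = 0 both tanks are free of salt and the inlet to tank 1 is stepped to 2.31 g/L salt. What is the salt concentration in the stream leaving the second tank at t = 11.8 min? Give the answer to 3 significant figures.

0.443 g/L

Time constants: τᵢ = Vᵢ/Q for each well-mixed tank.
τ₁ = 10.9/1.65 = 6.6061 min; τ₂ = 46.6/1.65 = 28.242 min.
Tank 1: C₁ = C_in(1 − e^(−t/τ₁)). Tank 2 (τ₁ ≠ τ₂): C₂ = C_in[1 − (τ₁ e^(−t/τ₁) − τ₂ e^(−t/τ₂))/(τ₁ − τ₂)].
At t = 11.8: e^(−t/τ₁) = 0.16759, e^(−t/τ₂) = 0.65849.
C₂ = 2.31·[1 − (6.6061·0.16759 − 28.242·0.65849)/(-21.636)] = 2.31·0.19163 = 0.44267 g/L.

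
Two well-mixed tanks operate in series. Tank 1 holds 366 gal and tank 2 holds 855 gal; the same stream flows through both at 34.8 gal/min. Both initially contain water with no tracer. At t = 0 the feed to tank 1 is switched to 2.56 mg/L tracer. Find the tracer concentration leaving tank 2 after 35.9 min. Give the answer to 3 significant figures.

Species balance on tank i: dCᵢ/dt = (Cᵢ₋₁ − Cᵢ)/τᵢ with τᵢ = Vᵢ/Q.
τ₁ = 366/34.8 = 10.517 min; τ₂ = 855/34.8 = 24.569 min.
Tank 1: C₁ = C_in(1 − e^(−t/τ₁)). Tank 2 (τ₁ ≠ τ₂): C₂ = C_in[1 − (τ₁ e^(−t/τ₁) − τ₂ e^(−t/τ₂))/(τ₁ − τ₂)].
At t = 35.9: e^(−t/τ₁) = 0.032928, e^(−t/τ₂) = 0.23196.
C₂ = 2.56·[1 − (10.517·0.032928 − 24.569·0.23196)/(-14.052)] = 2.56·0.61907 = 1.5848 mg/L.

1.58 mg/L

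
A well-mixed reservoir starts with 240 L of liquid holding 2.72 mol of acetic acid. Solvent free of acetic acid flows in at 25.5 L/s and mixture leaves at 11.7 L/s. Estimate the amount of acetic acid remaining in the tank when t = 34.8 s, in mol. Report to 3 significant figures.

1.07 mol

Let m(t) be the amount of acetic acid. Volume: V(t) = V₀ + (Q_in − Q_out) t = 240 + 13.800 t; V(34.8) = 720.24 L.
Solute balance: dm/dt = 0 − Q_out C = −Q_out m/V(t).
Separate: dm/m = −Q_out dt/V(t) ⇒ ln(m/m₀) = −(Q_out/(Q_in−Q_out)) ln(V/V₀).
m = m₀ (V₀/V)^(Q_out/(Q_in−Q_out)) = 2.72 × (240/720.24)^(0.84783) = 1.0713 mol.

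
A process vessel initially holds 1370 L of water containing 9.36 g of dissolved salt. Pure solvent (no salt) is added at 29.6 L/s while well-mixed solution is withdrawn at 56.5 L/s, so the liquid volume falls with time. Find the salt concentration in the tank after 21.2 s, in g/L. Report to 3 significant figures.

Total volume: dV/dt = Q_in − Q_out = -26.900 L/s, so V(t) = 1370 − 26.900 t and V(21.2) = 799.72 L.
No salt enters, so dm/dt = −Q_out · (m/V).
dm/m = −Q_out dt/(V₀ − 26.900 t); integrating gives ln(m/m₀) = −(Q_out/(Q_in−Q_out)) ln(V/V₀).
m = m₀ (V₀/V)^(Q_out/(Q_in−Q_out)) = 9.36 × (1370/799.72)^(-2.1004) = 3.0217 g.
C = m/V = 3.0217/799.72 = 0.0037784 g/L.

0.00378 g/L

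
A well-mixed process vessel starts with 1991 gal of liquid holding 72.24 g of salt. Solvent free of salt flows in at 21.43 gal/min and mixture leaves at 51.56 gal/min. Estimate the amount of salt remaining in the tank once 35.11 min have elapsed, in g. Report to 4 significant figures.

19.75 g

Total volume: dV/dt = Q_in − Q_out = -30.1300 gal/min, so V(t) = 1991 − 30.1300 t and V(35.11) = 933.136 gal.
No salt enters, so dm/dt = −Q_out · (m/V).
dm/m = −Q_out dt/(V₀ − 30.1300 t); integrating gives ln(m/m₀) = −(Q_out/(Q_in−Q_out)) ln(V/V₀).
m = m₀ (V₀/V)^(Q_out/(Q_in−Q_out)) = 72.24 × (1991/933.136)^(-1.71125) = 19.7497 g.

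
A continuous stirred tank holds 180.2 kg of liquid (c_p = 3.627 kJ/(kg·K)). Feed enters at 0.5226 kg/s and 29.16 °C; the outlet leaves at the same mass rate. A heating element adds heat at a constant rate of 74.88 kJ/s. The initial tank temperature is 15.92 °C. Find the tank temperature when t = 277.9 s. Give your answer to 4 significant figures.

Heat balance on the well-mixed liquid: M c_p dT/dt = ṁ c_p (T_in − T) + 74.88.
τ = M/ṁ = 344.814 s; T_ss = T_in + Q̇/(ṁ c_p) = 29.16 + 74.88/(0.5226·3.627) = 68.6647 °C.
T approaches T_ss exponentially: T(t) = T_ss + (T₀ − T_ss) e^(−t/τ).
T(277.9) = 68.6647 + (-52.7447)·e^(−277.9/344.814) = 68.6647 + (-52.7447)·0.446667 = 45.1054 °C.

45.11 °C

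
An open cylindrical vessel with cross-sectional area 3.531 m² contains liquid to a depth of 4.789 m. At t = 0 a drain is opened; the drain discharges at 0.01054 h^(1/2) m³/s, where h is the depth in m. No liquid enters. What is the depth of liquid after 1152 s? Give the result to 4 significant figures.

0.2200 m

With no inflow, A dh/dt = −0.01054 √h.
∫ h^(−1/2) dh = −(0.01054/A) ∫ dt, giving 2√h = 2√h₀ − (0.01054/A) t.
√h = √4.789 − 0.01054·1152/(2·3.531) = 2.18838 − 1.71935 = 0.469024.
h = 0.469024² = 0.219984 m.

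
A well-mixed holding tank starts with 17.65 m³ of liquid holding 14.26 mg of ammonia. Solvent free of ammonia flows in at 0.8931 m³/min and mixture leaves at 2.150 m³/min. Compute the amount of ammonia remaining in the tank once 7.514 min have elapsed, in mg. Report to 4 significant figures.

Let m(t) be the amount of ammonia. Volume: V(t) = V₀ + (Q_in − Q_out) t = 17.65 − 1.25690 t; V(7.514) = 8.20565 m³.
Solute balance: dm/dt = 0 − Q_out C = −Q_out m/V(t).
dm/m = −Q_out dt/(V₀ − 1.25690 t); integrating gives ln(m/m₀) = −(Q_out/(Q_in−Q_out)) ln(V/V₀).
m = m₀ (V₀/V)^(Q_out/(Q_in−Q_out)) = 14.26 × (17.65/8.20565)^(-1.71056) = 3.84711 mg.

3.847 mg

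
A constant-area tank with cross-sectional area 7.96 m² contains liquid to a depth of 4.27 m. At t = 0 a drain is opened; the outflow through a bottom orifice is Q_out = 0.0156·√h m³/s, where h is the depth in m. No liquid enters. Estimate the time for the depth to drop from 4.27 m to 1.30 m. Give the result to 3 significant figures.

945 s

A dh/dt = −Q_out = −0.0156 √h.
∫ h^(−1/2) dh = −(0.0156/A) ∫ dt, giving 2√h = 2√h₀ − (0.0156/A) t.
t = 2A(√h₀ − √h)/0.0156 = 2·7.96·(√4.27 − √1.30)/0.0156
  = 15.920 × (2.0664 − 1.1402) / 0.0156 = 945.22 s.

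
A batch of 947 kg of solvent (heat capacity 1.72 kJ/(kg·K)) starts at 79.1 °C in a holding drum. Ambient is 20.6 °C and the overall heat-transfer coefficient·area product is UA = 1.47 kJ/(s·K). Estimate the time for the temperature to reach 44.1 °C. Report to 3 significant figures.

1010 s

Heat balance on the well-mixed liquid: M c_p dT/dt = −UA(T − T_amb).
τ = M c_p/UA = 1108.1 s; T_ss = T_amb = 20.600 °C.
T(t) = T_ss + (T₀ − T_ss)e^(−t/τ); set T = 44.1:
t = −τ ln[(T − T_ss)/(T₀ − T_ss)] = −1108.1 · ln(0.40171) = 1010.6 s.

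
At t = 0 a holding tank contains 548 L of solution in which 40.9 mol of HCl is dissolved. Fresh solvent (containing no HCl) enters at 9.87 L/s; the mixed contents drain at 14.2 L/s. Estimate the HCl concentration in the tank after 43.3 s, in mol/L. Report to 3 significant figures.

0.0287 mol/L

Total volume: dV/dt = Q_in − Q_out = -4.3300 L/s, so V(t) = 548 − 4.3300 t and V(43.3) = 360.51 L.
No HCl enters, so dm/dt = −Q_out · (m/V).
dm/m = −Q_out dt/(V₀ − 4.3300 t); integrating gives ln(m/m₀) = −(Q_out/(Q_in−Q_out)) ln(V/V₀).
m = m₀ (V₀/V)^(Q_out/(Q_in−Q_out)) = 40.9 × (548/360.51)^(-3.2794) = 10.359 mol.
C = m/V = 10.359/360.51 = 0.028734 mol/L.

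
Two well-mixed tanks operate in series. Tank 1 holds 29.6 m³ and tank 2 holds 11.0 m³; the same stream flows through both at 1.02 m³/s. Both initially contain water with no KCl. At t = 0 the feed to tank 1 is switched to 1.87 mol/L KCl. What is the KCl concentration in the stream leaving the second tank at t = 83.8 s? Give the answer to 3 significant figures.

1.70 mol/L

Each tank obeys Vᵢ dCᵢ/dt = Q(Cᵢ₋₁ − Cᵢ), so τᵢ = Vᵢ/Q.
τ₁ = 29.6/1.02 = 29.020 s; τ₂ = 11.0/1.02 = 10.784 s.
Solving the cascade with C₁(0)=C₂(0)=0 gives C₂(t) = C_in[1 − (τ₁ e^(−t/τ₁) − τ₂ e^(−t/τ₂))/(τ₁ − τ₂)].
At t = 83.8: e^(−t/τ₁) = 0.055704, e^(−t/τ₂) = 0.00042198.
C₂ = 1.87·[1 − (29.020·0.055704 − 10.784·0.00042198)/(18.235)] = 1.87·0.91160 = 1.7047 mol/L.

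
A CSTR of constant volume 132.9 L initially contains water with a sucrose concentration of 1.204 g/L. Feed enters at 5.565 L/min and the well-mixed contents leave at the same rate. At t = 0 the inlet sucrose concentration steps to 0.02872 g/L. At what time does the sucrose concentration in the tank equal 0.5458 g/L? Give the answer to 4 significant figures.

Species balance: V dC/dt = Q(C_in − C) ⇒ τ = V/Q = 23.8814 min.
C(t) = C_in + (C₀ − C_in) e^(−t/τ). Set C = 0.5458 and solve for t:
e^(−t/τ) = (C − C_in)/(C₀ − C_in) = (0.5458 − 0.02872)/(1.204 − 0.02872) = 0.439963
t = −τ ln(…) = 23.8814 × 0.821064 = 19.6082 min.

19.61 min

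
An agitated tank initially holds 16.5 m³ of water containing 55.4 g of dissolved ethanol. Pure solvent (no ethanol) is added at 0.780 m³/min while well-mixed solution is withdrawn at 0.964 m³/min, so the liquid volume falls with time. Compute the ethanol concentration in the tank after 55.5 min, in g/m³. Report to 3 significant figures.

Let m(t) be the amount of ethanol. Volume: V(t) = V₀ + (Q_in − Q_out) t = 16.5 − 0.18400 t; V(55.5) = 6.2880 m³.
Solute balance: dm/dt = 0 − Q_out C = −Q_out m/V(t).
dm/m = −Q_out dt/(V₀ − 0.18400 t); integrating gives ln(m/m₀) = −(Q_out/(Q_in−Q_out)) ln(V/V₀).
m = m₀ (V₀/V)^(Q_out/(Q_in−Q_out)) = 55.4 × (16.5/6.2880)^(-5.2391) = 0.35356 g.
C = m/V = 0.35356/6.2880 = 0.056228 g/m³.

0.0562 g/m³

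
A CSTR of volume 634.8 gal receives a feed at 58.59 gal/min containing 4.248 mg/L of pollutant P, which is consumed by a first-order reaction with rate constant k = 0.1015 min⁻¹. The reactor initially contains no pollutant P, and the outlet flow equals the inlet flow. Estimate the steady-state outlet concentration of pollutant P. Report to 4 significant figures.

2.023 mg/L

Accumulation = in − out − consumed: V dC/dt = Q C_in − Q C − k V C.
Steady state (dC/dt = 0): C_ss = Q C_in/(Q + kV) = C_in/(1 + kV/Q).
C_ss = 58.59·4.248/(58.59 + 0.1015·634.8) = 248.890/123.022 = 2.02313 mg/L.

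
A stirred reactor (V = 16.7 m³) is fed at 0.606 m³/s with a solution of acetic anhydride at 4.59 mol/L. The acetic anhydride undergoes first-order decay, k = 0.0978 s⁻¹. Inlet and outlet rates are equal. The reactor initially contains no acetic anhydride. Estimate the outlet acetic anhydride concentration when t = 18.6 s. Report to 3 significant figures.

V dC/dt = Q(C_in − C) − k V C.
This is linear with rate a = Q/V + k = 0.13409 s⁻¹.
C_ss = Q C_in/(Q + kV) = 1.2422 mol/L; C(t) = C_ss + (C₀ − C_ss) e^(−a t).
C(18.6) = 1.2422 + (-1.2422)·e^(−0.13409·18.6) = 1.2422 + (-1.2422)·0.082577 = 1.1396 mol/L.

1.14 mol/L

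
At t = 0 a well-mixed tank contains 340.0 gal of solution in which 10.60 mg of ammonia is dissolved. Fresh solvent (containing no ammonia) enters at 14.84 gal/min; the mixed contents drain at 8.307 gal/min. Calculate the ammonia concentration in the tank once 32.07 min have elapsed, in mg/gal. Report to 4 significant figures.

0.01048 mg/gal

Total volume: dV/dt = Q_in − Q_out = 6.53300 gal/min, so V(t) = 340.0 + 6.53300 t and V(32.07) = 549.513 gal.
Solute balance: dm/dt = 0 − Q_out C = −Q_out m/V(t).
dm/m = −Q_out dt/(V₀ + 6.53300 t); integrating gives ln(m/m₀) = −(Q_out/(Q_in−Q_out)) ln(V/V₀).
m = m₀ (V₀/V)^(Q_out/(Q_in−Q_out)) = 10.60 × (340.0/549.513)^(1.27154) = 5.75691 mg.
C = m/V = 5.75691/549.513 = 0.0104764 mg/gal.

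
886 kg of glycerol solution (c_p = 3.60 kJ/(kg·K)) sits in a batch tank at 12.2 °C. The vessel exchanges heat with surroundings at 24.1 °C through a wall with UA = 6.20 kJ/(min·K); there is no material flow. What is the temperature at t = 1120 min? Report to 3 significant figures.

22.8 °C

M c_p dT/dt = −UA(T − T_amb).
dT/dt = (T_ss − T)/τ with T_ss = T_amb = 24.100 °C, τ = M c_p/UA = 886·3.60/6.20 = 514.45 min.
T approaches T_ss exponentially: T(t) = T_ss + (T₀ − T_ss) e^(−t/τ).
T(1120) = 24.100 + (-11.900)·0.11337 = 22.751 °C.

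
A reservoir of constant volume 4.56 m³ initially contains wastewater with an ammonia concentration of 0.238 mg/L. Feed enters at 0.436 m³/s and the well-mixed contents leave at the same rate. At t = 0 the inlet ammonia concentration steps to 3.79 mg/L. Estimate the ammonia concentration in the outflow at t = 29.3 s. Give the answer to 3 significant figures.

3.57 mg/L

Accumulation = in − out for the solute gives V dC/dt = Q(C_in − C).
So dC/dt = (C_in − C)/τ with τ = V/Q = 4.56/0.436 = 10.459 s.
C approaches C_in exponentially: C(t) = C_in + (C₀ − C_in) e^(−t/τ).
C(29.3) = 3.79 + (0.238 − 3.79)·e^(−29.3/10.459) = 3.79 + (-3.5520)·0.060719 = 3.5743 mg/L.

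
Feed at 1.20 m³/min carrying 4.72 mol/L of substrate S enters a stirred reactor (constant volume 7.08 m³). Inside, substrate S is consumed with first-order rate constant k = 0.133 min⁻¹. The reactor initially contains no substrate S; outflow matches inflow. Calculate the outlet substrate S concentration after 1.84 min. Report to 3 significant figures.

Species balance: V dC/dt = Q C_in − Q C − k V C.
This is linear with rate a = Q/V + k = 0.30249 min⁻¹.
C_ss = Q C_in/(Q + kV) = 2.6447 mol/L; C(t) = C_ss + (C₀ − C_ss) e^(−a t).
C(1.84) = 2.6447 + (-2.6447)·e^(−0.30249·1.84) = 2.6447 + (-2.6447)·0.57316 = 1.1289 mol/L.

1.13 mol/L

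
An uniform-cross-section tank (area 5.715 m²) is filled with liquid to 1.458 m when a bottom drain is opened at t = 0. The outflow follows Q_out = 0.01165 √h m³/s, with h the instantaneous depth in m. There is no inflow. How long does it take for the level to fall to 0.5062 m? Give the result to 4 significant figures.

Accumulation of liquid (constant cross-section A): A dh/dt = −0.01165 √h.
Separate and integrate: 2(√h − √h₀) = −(0.01165/A) t.
t = 2A(√h₀ − √h)/0.01165 = 2·5.715·(√1.458 − √0.5062)/0.01165
  = 11.4300 × (1.20748 − 0.711477) / 0.01165 = 486.633 s.

486.6 s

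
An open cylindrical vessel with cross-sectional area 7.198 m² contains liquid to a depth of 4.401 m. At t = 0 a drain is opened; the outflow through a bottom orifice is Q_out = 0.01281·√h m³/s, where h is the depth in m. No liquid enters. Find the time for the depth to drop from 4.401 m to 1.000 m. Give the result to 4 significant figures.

With no inflow, A dh/dt = −0.01281 √h.
This is separable: 2 d(√h)/dt = −0.01281/A, so √h = √h₀ − (0.01281/(2A)) t.
t = 2A(√h₀ − √h)/0.01281 = 2·7.198·(√4.401 − √1.000)/0.01281
  = 14.3960 × (2.09786 − 1.00000) / 0.01281 = 1233.78 s.

1234 s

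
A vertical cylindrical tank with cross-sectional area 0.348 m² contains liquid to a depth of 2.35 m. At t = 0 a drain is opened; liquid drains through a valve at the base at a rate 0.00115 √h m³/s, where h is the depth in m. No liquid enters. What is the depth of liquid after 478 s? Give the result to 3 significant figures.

0.552 m

With no inflow, A dh/dt = −0.00115 √h.
Separate and integrate: 2(√h − √h₀) = −(0.00115/A) t.
√h = √2.35 − 0.00115·478/(2·0.348) = 1.5330 − 0.78980 = 0.74317.
h = 0.74317² = 0.55230 m.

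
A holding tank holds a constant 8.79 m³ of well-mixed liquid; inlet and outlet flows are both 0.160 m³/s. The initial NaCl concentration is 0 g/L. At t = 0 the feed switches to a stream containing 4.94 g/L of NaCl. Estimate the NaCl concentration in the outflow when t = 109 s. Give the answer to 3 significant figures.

Transient balance on the dissolved component: V dC/dt = Q(C_in − C).
So dC/dt = (C_in − C)/τ with τ = V/Q = 8.79/0.160 = 54.937 s.
This is linear first-order; C(t) = C_in + (C₀ − C_in) e^(−t/τ).
C(109) = 4.94 + (0 − 4.94)·e^(−109/54.937) = 4.94 + (-4.9400)·0.13751 = 4.2607 g/L.

4.26 g/L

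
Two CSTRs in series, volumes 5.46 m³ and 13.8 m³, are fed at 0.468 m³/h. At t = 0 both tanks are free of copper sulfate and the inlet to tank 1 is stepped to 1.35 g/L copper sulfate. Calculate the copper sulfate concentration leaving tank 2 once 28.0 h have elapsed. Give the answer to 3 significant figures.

0.566 g/L

Each tank obeys Vᵢ dCᵢ/dt = Q(Cᵢ₋₁ − Cᵢ), so τᵢ = Vᵢ/Q.
τ₁ = 5.46/0.468 = 11.667 h; τ₂ = 13.8/0.468 = 29.487 h.
Solving the cascade with C₁(0)=C₂(0)=0 gives C₂(t) = C_in[1 − (τ₁ e^(−t/τ₁) − τ₂ e^(−t/τ₂))/(τ₁ − τ₂)].
At t = 28.0: e^(−t/τ₁) = 0.090718, e^(−t/τ₂) = 0.38691.
C₂ = 1.35·[1 − (11.667·0.090718 − 29.487·0.38691)/(-17.821)] = 1.35·0.41918 = 0.56589 g/L.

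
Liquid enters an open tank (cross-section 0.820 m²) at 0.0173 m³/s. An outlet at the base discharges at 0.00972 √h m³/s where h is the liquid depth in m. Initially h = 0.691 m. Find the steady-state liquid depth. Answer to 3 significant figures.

3.17 m

A dh/dt = Q_in − 0.00972 √h. Steady state requires inflow = outflow:
Q_in = 0.00972 √h_ss ⇒ √h_ss = 0.0173/0.00972 = 1.7798.
h_ss = 1.7798² = 3.1678 m. (Since h₀ = 0.691 m < h_ss, the level will rise toward this value.)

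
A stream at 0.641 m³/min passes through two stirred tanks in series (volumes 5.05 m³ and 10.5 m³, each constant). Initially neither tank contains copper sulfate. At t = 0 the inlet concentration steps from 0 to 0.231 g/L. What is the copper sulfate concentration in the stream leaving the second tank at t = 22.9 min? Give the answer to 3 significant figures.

0.133 g/L

Time constants: τᵢ = Vᵢ/Q for each well-mixed tank.
τ₁ = 5.05/0.641 = 7.8783 min; τ₂ = 10.5/0.641 = 16.381 min.
Tank 1: C₁ = C_in(1 − e^(−t/τ₁)). Tank 2 (τ₁ ≠ τ₂): C₂ = C_in[1 − (τ₁ e^(−t/τ₁) − τ₂ e^(−t/τ₂))/(τ₁ − τ₂)].
At t = 22.9: e^(−t/τ₁) = 0.054655, e^(−t/τ₂) = 0.24709.
C₂ = 0.231·[1 − (7.8783·0.054655 − 16.381·0.24709)/(-8.5023)] = 0.231·0.57459 = 0.13273 g/L.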